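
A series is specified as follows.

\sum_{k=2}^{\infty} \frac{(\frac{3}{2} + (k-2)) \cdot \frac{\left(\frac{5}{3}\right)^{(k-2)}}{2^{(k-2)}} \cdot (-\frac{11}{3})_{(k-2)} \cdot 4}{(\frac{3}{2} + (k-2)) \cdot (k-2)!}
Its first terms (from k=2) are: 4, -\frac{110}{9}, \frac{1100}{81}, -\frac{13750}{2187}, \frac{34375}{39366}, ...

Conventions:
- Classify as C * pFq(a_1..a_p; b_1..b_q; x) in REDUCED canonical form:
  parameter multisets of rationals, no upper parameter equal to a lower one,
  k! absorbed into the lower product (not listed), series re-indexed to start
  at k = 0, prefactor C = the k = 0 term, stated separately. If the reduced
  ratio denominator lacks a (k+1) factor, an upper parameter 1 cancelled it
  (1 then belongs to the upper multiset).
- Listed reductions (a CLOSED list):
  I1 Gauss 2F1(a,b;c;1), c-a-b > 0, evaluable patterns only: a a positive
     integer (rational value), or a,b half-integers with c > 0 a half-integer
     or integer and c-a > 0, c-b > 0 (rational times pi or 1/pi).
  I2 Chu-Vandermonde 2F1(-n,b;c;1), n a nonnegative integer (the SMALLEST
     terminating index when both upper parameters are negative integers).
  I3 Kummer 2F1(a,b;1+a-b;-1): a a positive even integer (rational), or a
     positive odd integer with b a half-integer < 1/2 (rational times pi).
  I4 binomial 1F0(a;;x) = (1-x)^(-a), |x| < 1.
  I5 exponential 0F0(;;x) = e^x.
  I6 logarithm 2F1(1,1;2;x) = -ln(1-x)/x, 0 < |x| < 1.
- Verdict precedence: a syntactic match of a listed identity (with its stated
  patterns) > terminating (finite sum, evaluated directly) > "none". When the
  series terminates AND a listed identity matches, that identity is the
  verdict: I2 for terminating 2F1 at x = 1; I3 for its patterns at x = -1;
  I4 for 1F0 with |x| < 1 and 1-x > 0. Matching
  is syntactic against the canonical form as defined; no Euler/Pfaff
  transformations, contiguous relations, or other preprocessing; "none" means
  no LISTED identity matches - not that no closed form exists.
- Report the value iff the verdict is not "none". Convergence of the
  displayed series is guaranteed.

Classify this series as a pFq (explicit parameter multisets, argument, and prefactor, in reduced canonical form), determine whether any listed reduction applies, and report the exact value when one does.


Canonical form: C = 4 times 1F0 with upper {-\frac{11}{3}}, lower {-}, x = \frac{5}{6}. Verdict: binomial (I4) applies (the 1F0 binomial series: exponent 11/3, x = \frac{5}{6}). Its exact value is 4 \cdot \left(\frac{1}{6}\right)^{\frac{11}{3}}.

Key step: t_0 being 4, the two k-th powers (prefactor 4) combine into one argument.
Term ratio: r(k) = \frac{5}{6} * (k-\frac{11}{3}) / [(k+1)] - rational in k. x = \frac{5}{6}; t_0 = 4; negate the roots.


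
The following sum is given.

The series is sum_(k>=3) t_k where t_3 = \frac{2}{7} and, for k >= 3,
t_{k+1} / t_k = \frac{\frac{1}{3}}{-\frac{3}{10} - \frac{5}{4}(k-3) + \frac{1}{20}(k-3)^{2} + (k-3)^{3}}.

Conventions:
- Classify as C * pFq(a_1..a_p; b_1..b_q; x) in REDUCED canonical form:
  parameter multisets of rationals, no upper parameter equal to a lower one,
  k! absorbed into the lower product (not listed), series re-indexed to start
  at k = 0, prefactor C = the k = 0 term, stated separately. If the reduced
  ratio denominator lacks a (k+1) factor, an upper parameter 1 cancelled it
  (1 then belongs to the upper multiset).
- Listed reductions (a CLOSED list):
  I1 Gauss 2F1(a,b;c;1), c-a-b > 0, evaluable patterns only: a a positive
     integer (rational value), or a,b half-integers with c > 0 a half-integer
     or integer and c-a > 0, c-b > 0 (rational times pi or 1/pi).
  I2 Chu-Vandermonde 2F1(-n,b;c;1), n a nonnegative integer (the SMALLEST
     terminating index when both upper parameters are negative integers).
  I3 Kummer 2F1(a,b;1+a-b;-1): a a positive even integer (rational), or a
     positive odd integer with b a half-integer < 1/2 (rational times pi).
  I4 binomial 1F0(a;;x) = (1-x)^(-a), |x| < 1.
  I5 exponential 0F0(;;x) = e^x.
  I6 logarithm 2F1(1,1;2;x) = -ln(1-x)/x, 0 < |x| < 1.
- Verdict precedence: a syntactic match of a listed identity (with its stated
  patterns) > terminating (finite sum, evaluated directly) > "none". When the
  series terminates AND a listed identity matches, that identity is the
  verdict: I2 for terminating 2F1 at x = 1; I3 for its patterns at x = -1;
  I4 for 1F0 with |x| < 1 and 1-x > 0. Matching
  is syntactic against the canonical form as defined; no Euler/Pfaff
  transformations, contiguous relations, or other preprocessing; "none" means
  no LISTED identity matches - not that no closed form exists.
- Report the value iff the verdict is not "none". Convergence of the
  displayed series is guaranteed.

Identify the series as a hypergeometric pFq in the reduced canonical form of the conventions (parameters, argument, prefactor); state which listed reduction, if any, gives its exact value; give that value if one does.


This is \frac{2}{7} * 0F2(-; -\frac{6}{5}, \frac{1}{4}; \frac{1}{3}) in reduced canonical form. Verdict: none (x = \frac{1}{3}): each listed identity misses the multisets {-} ; {-\frac{6}{5}, \frac{1}{4}}.

First insight: t_0 = \frac{2}{7} here, and the expanded ratio factors over Q; prefactor 2/7, roots give parameters.
Consecutive-term ratio: r(k) = \frac{1}{3} * 1 / [(k-\frac{6}{5}) (k+\frac{1}{4}) (k+1)] - rational in k, leading ratio \frac{1}{3}; with t_0 = \frac{2}{7}, classification follows.


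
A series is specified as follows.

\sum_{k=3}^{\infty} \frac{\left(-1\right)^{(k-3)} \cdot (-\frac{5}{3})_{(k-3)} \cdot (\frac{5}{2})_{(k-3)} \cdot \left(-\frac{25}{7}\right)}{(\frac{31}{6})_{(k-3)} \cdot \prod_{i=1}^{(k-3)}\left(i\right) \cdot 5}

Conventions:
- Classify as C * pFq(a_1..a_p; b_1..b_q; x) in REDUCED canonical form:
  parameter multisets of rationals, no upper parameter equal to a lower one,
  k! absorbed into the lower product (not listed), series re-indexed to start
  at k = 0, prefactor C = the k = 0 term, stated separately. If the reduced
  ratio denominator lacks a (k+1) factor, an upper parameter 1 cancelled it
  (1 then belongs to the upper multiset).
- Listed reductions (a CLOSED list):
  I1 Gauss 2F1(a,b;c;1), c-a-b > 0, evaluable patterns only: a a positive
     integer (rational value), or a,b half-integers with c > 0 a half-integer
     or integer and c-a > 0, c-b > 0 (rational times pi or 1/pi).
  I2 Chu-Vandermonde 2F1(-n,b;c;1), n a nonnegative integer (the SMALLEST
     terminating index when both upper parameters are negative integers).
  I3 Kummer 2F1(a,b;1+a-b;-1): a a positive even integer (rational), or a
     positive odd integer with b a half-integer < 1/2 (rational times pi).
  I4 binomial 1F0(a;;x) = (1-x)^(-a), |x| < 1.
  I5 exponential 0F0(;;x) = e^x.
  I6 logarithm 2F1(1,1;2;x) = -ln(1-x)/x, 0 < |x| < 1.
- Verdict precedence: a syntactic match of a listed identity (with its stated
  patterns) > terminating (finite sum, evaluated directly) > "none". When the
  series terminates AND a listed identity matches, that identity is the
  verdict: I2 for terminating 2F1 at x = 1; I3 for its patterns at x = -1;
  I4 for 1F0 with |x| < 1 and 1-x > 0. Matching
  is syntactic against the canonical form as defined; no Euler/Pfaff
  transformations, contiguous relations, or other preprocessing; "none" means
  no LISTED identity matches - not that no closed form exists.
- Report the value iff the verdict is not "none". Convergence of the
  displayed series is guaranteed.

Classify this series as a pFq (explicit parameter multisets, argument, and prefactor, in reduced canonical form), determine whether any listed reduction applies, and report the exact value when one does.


The tell: from the first term -\frac{5}{7}: the constant factors (C = -5/7, x = -1) combine into one prefactor.
Adjacent-term ratio: r(k) = -1 * (k-\frac{5}{3}) (k+\frac{5}{2}) / [(k+\frac{31}{6}) (k+1)] - poly over poly, x = -1 from leading terms; C = -\frac{5}{7} at k = 0.

Reduced: x = -1, 2F1, upper = {-\frac{5}{3}, \frac{5}{2}}, lower = {\frac{31}{6}}, C = -\frac{5}{7}. Verdict: none. Every listed pattern misses the 2F1 form at -1, upper {-\frac{5}{3}, \frac{5}{2}}.


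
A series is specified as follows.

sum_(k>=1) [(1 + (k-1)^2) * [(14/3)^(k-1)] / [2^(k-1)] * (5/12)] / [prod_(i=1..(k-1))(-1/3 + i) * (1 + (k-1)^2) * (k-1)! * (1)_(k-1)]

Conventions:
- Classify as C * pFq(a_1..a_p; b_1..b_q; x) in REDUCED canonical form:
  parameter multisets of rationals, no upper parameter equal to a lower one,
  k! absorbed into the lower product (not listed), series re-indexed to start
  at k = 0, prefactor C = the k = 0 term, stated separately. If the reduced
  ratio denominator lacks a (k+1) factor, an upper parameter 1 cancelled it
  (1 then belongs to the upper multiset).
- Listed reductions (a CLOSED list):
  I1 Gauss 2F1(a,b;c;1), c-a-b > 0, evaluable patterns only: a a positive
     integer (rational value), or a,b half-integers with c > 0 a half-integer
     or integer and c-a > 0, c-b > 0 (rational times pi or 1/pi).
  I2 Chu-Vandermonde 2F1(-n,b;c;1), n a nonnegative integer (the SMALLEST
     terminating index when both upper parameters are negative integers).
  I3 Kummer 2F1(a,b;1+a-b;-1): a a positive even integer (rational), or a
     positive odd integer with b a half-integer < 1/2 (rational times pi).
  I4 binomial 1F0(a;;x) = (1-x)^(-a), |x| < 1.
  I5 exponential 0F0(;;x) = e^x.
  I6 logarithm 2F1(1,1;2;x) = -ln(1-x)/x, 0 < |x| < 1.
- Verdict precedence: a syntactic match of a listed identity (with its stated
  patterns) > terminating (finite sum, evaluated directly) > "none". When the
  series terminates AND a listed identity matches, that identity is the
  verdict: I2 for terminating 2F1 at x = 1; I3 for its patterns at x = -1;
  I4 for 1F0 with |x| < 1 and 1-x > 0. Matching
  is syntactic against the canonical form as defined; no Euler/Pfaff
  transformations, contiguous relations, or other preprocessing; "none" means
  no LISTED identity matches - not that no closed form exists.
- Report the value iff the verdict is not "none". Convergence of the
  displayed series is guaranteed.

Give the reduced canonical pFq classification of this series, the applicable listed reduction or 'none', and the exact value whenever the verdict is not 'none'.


Prefactor 5/12, argument 7/3: 0F2 with upper {-} over lower {2/3, 1}. Verdict: none. No listed pattern accepts 0F2(-; 2/3, 1; 7/3).

First insight: from the first term 5/12: the lower running product (C = 5/12) is a rising factorial.
Consecutive-term ratio: r(k) = (7/3) * 1 / [(k+2/3) (k+1) (k+1)] - rational in k, leading ratio (7/3); with t_0 = 5/12, classification follows.


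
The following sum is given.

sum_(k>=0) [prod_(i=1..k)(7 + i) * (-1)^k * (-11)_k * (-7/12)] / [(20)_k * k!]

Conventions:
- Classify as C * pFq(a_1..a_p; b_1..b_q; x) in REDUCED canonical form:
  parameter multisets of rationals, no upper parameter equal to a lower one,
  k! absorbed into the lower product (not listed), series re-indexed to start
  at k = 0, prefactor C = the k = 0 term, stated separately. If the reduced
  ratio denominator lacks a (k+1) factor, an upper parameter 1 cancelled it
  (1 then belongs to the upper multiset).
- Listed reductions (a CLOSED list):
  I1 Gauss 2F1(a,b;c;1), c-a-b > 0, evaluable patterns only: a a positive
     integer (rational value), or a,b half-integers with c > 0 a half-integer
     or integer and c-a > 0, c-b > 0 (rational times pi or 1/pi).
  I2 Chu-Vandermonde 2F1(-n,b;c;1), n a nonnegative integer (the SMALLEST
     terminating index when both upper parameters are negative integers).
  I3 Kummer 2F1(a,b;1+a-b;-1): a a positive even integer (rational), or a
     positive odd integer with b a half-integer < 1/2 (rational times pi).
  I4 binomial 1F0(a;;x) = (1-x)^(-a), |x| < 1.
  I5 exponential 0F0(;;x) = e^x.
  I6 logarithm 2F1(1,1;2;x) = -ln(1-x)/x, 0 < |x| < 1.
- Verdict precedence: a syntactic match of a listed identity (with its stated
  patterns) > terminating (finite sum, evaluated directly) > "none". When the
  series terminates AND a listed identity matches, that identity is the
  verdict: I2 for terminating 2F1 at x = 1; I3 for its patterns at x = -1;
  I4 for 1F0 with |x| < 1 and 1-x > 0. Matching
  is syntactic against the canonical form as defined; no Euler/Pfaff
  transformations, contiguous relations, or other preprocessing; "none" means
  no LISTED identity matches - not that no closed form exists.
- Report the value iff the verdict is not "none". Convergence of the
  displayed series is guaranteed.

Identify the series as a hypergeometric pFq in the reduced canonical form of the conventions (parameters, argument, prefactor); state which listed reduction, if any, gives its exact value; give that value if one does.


Canonical form: C = -7/12 times 2F1 with upper {-11, 8}, lower {20}, x = -1. Verdict: Kummer (I3) applies (x = -1; c = 20 equals 1+a-b for upper {-11, 8}: listed pattern). Exact value: -323/10.

First insight: with t_0 = -7/12, the running product (prefactor -7/12) telescopes to a rising factorial.
Step ratio: r(k) = (-1) * (k-11) (k+8) / [(k+20) (k+1)] - rational in k. x = (-1); t_0 = -7/12; negate the roots.


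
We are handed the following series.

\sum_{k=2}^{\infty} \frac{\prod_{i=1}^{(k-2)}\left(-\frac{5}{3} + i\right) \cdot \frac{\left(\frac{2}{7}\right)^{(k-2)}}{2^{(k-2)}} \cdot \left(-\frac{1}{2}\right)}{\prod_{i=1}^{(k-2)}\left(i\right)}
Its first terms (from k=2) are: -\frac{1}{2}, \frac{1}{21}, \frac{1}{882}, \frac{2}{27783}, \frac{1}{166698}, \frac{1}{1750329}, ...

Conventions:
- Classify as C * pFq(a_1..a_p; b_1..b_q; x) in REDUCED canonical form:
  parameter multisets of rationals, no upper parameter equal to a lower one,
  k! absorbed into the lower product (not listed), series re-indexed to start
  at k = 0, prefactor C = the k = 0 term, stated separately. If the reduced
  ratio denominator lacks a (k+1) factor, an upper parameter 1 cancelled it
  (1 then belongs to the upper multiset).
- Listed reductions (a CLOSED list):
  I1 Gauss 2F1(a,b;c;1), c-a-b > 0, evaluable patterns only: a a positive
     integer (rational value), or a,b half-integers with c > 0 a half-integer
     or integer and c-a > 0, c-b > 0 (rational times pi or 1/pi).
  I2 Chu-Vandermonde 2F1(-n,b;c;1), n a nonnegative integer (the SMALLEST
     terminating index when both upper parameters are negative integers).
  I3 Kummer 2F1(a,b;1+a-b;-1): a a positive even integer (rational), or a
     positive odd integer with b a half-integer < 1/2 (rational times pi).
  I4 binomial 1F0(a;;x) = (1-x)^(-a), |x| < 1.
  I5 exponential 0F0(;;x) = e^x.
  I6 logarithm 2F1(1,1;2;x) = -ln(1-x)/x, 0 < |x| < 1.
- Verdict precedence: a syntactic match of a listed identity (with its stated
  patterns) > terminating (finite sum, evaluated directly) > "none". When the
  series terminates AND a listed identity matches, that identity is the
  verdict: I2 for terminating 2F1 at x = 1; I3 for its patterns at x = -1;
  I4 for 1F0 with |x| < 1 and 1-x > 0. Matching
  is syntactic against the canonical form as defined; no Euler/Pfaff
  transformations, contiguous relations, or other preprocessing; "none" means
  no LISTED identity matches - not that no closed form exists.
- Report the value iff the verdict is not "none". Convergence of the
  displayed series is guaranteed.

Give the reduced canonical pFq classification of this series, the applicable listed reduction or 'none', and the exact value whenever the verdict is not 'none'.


This is -\frac{1}{2} * 1F0(-\frac{2}{3}; -; \frac{1}{7}) in reduced canonical form. Verdict: the I4 binomial reduction matches (the 1F0 binomial series: exponent 2/3, x = \frac{1}{7}). Value: \left(-\frac{1}{2}\right) \cdot \left(\frac{6}{7}\right)^{\frac{2}{3}}.

Key observation: x = \frac{1}{7} and the running product (C = -1/2, x = 1/7) telescopes to a rising factorial.
Ratio: r(k) = \frac{1}{7} * (k-\frac{2}{3}) / [(k+1)] - poly over poly, x = \frac{1}{7} from leading terms; C = -\frac{1}{2} at k = 0.


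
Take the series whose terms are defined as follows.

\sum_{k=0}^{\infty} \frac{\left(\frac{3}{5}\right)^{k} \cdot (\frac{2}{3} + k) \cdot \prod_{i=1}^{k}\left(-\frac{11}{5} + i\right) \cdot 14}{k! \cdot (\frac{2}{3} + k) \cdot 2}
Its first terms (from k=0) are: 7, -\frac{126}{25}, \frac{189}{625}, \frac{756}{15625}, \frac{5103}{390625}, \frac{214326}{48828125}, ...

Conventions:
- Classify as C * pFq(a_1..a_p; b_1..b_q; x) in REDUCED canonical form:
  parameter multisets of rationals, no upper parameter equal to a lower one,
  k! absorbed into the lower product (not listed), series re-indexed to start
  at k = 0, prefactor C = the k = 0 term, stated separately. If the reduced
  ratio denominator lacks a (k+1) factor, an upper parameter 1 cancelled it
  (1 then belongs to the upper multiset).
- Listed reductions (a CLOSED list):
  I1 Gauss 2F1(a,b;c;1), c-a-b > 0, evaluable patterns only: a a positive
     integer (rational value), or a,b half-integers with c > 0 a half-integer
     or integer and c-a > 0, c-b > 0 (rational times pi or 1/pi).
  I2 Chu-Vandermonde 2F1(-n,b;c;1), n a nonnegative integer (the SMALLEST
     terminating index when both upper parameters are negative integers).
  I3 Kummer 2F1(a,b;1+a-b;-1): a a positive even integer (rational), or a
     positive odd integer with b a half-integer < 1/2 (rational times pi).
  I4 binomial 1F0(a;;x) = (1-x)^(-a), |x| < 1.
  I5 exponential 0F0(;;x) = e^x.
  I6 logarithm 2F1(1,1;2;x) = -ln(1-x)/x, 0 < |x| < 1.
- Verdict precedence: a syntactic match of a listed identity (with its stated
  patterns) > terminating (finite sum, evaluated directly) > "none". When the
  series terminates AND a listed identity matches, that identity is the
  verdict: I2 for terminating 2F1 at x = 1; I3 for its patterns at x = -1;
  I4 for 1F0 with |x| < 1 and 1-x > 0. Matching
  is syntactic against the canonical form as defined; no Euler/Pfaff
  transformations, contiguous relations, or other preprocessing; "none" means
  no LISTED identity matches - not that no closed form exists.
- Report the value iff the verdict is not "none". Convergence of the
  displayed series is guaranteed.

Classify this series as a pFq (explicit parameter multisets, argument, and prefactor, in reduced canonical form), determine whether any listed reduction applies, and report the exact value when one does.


Prefactor 7, argument \frac{3}{5}: 1F0 with upper {-\frac{6}{5}} over lower {-}. Verdict (x = \frac{3}{5}): the I4 binomial reduction applies (the 1F0 binomial series: exponent 6/5, x = \frac{3}{5}). Value: 7 \cdot \left(\frac{2}{5}\right)^{\frac{6}{5}}.

The tell: x = \frac{3}{5} and the factor k + 2/3 cancels (top and bottom), leaving C = 7, x = 3/5.
Ratio: r(k) = \frac{3}{5} * (k-\frac{6}{5}) / [(k+1)] - rational; roots negated = parameters, x = \frac{3}{5}, C = 7.


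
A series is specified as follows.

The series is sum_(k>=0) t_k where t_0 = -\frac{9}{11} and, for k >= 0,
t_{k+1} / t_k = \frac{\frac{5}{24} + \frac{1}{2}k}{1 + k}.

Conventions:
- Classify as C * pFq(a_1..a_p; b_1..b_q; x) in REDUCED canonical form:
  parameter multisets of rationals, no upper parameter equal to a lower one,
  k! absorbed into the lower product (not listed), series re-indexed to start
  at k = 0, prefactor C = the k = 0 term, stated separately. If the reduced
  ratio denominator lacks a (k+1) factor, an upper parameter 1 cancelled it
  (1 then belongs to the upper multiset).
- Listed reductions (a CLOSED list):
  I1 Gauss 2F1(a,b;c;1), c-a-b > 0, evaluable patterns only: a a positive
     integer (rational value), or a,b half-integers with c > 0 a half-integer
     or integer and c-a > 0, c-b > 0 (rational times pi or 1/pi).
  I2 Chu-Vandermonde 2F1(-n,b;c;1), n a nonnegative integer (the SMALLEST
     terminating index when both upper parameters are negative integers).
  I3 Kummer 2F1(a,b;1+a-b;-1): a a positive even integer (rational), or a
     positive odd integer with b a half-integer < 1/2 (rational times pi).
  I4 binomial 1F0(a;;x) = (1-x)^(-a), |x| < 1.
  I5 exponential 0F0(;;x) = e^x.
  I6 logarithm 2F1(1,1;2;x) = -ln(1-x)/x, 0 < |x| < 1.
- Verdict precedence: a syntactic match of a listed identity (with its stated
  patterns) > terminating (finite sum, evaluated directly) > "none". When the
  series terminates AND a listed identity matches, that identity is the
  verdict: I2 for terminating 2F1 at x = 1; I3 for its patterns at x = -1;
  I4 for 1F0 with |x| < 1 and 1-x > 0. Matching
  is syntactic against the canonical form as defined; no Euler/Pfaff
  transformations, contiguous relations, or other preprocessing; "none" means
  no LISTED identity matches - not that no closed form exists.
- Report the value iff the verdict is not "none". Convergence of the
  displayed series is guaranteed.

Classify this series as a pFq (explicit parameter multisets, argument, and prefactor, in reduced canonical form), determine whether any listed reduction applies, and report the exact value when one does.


With C = -\frac{9}{11}: the canonical form is 1F0(\frac{5}{12}; -; \frac{1}{2}). Verdict: the I4 binomial reduction fires (the 1F0 binomial series: exponent -5/12, x = \frac{1}{2}). Hence: \left(-\frac{9}{11}\right) \cdot \left(\frac{1}{2}\right)^{-\frac{5}{12}}.

Key step: t_0 being -\frac{9}{11}, roots of the ratio polynomials (prefactor -9/11) are the negated parameters.
Adjacent-term ratio: r(k) = \frac{1}{2} * (k+\frac{5}{12}) / [(k+1)] - rational; roots negated = parameters, x = \frac{1}{2}, C = -\frac{9}{11}.


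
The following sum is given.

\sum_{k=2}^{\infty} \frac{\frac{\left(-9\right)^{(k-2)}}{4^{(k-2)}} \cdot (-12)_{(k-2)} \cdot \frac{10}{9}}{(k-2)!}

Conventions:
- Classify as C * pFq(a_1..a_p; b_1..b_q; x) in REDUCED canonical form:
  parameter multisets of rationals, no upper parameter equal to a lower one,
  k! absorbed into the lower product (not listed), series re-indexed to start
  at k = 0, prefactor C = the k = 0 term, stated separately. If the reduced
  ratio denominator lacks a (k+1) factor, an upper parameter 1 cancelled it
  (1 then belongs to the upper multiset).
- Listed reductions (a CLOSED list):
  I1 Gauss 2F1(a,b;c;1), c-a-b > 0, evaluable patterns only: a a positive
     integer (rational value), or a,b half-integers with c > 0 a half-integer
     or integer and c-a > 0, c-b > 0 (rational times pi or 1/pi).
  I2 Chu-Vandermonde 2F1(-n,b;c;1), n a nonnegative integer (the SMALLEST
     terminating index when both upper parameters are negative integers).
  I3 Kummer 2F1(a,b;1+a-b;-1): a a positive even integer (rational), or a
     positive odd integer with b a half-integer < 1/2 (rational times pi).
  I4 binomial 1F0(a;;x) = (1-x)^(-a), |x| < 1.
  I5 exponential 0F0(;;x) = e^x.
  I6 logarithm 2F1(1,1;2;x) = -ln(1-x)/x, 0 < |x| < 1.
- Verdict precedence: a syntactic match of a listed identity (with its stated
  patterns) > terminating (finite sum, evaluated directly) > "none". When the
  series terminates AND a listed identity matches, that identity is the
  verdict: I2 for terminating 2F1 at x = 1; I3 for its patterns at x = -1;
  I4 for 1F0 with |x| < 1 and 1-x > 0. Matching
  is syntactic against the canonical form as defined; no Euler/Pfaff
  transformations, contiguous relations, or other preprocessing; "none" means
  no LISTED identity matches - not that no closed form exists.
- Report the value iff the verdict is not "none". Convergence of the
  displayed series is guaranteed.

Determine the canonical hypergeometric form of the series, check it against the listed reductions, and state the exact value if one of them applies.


Reduced: x = -\frac{9}{4}, 1F0, upper = {-12}, lower = {-}, C = \frac{10}{9}. Verdict: terminating - upper parameter -12 makes this a finite sum (last index 12), evaluated exactly. Sum: \frac{116490425612405}{75497472}.

Key step: with t_0 = \frac{10}{9}, the two geometric factors (prefactor 10/9) combine into one argument.
Adjacent-term ratio: r(k) = -\frac{9}{4} * (k-12) / [(k+1)] - rational in k, leading ratio -\frac{9}{4}; with t_0 = \frac{10}{9}, classification follows.


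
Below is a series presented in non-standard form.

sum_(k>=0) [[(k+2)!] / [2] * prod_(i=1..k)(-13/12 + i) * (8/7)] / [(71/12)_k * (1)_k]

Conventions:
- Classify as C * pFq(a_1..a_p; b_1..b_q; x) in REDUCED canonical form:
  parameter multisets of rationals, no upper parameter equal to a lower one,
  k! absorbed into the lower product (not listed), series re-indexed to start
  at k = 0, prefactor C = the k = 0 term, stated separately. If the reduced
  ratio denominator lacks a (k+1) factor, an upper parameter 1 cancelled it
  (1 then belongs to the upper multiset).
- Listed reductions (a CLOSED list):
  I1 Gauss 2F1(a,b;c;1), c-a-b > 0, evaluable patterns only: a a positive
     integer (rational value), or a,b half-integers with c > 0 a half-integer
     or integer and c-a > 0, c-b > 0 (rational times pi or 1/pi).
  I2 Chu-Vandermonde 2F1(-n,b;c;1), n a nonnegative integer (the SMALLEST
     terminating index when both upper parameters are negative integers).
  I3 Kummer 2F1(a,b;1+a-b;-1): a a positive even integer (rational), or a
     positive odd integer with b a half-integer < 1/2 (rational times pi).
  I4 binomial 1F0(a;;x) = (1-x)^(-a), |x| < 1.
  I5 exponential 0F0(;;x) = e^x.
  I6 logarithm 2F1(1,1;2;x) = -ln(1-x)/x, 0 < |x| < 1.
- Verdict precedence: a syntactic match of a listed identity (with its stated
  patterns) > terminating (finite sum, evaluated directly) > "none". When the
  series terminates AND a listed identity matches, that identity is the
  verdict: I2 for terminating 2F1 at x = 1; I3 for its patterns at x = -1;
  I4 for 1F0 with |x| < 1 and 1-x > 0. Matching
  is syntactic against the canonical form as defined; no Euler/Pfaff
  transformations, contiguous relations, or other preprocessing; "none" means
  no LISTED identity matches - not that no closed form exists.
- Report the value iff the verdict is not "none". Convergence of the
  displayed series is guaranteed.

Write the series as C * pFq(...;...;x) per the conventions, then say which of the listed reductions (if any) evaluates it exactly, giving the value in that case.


x = 1 here; the reduced form reads 2F1, upper {-1/12, 3}, lower {71/12}, C = 8/7. Verdict: the Gauss summation I1 fires (x = 1: the Gamma ratio telescopes since c-a-b = 3 > 0 and a = 3 in Z>0). Sum: 2773/2592.

The tell: t_0 = 8/7 here, and the factorial ratio (C = 8/7, x = 1) (k+a-1)!/(a-1)! is a rising factorial (a)_k.
Term ratio: r(k) = 1 * (k-1/12) (k+3) / [(k+71/12) (k+1)] - poly over poly, x = 1 from leading terms; C = 8/7 at k = 0.


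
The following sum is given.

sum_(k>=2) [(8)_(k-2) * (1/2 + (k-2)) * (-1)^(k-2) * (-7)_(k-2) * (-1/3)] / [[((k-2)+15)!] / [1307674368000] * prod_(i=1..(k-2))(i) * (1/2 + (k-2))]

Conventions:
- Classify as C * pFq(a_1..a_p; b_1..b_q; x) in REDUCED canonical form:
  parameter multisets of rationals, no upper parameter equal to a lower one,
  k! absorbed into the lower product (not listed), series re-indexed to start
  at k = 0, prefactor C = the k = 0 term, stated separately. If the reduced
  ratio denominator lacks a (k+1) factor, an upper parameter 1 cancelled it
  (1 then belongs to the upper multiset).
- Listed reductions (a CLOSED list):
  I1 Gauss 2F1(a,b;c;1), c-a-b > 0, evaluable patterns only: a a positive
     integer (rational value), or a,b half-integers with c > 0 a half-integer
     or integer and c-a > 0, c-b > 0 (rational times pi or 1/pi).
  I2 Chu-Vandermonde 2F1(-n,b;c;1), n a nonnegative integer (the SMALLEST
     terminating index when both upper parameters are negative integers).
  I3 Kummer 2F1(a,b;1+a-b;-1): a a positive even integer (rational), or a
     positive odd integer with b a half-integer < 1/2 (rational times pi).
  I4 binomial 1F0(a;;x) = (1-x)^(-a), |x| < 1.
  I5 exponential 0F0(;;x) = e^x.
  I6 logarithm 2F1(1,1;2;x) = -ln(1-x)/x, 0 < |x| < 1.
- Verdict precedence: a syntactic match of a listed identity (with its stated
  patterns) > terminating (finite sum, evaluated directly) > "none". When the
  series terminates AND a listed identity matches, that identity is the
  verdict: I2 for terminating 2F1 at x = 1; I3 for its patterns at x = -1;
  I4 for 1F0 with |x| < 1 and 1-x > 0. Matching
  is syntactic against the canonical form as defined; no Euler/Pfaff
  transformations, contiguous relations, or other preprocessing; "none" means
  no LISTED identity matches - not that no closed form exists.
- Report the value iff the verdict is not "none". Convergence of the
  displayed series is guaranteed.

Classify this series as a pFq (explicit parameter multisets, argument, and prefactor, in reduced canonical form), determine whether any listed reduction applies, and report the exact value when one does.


Classification (C = -1/3): 2F1 with upper {-7, 8}, lower {16}, argument x = -1. Verdict at x = -1: Kummer (I3) matches (x = -1; c = 16 equals 1+a-b for upper {-7, 8}: listed pattern). Value: -13/2.

First insight: t_0 = -1/3 here, and k + 1/2 divides numerator and denominator alike; C = -1/3 after cancelling.
Step ratio: r(k) = (-1) * (k-7) (k+8) / [(k+16) (k+1)] - rational in k, leading ratio (-1); with t_0 = -1/3, classification follows.


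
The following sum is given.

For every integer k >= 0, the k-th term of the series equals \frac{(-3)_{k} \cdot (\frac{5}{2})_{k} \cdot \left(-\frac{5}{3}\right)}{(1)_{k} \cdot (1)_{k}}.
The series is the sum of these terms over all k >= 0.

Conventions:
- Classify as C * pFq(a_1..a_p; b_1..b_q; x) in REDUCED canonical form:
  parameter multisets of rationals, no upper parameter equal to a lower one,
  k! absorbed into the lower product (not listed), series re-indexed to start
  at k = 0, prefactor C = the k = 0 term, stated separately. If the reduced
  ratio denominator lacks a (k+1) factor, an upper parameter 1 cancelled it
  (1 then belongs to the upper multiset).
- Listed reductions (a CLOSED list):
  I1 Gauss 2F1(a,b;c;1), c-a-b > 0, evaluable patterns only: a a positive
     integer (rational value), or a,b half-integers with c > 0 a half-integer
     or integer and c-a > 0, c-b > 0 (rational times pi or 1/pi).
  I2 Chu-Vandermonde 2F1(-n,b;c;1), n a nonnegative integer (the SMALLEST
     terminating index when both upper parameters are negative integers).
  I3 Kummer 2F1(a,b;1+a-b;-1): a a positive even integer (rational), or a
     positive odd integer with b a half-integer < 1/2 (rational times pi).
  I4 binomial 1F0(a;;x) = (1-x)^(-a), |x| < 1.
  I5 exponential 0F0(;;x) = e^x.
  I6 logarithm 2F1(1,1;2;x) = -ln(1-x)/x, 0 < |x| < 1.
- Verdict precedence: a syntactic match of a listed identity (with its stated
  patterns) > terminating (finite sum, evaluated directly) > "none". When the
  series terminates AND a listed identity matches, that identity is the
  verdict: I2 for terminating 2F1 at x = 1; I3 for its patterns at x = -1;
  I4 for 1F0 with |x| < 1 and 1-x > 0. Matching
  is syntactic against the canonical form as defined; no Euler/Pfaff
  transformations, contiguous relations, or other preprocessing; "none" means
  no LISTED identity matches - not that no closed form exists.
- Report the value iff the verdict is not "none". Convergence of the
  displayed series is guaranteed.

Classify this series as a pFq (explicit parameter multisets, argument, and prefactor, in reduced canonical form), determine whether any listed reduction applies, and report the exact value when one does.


Prefactor -\frac{5}{3}, argument 1: 2F1 with upper {-3, \frac{5}{2}} over lower {1}. Verdict: Chu-Vandermonde (I2) applies (terminating 2F1 at x = 1 with n = 3, b = 5/2, c = 1). Hence: -\frac{5}{48}.

Key step: t_0 being -\frac{5}{3}, (1)_k (prefactor -5/3) is k! itself.
Term ratio: r(k) = 1 * (k-3) (k+\frac{5}{2}) / [(k+1) (k+1)] - rational; roots negated = parameters, x = 1, C = -\frac{5}{3}.


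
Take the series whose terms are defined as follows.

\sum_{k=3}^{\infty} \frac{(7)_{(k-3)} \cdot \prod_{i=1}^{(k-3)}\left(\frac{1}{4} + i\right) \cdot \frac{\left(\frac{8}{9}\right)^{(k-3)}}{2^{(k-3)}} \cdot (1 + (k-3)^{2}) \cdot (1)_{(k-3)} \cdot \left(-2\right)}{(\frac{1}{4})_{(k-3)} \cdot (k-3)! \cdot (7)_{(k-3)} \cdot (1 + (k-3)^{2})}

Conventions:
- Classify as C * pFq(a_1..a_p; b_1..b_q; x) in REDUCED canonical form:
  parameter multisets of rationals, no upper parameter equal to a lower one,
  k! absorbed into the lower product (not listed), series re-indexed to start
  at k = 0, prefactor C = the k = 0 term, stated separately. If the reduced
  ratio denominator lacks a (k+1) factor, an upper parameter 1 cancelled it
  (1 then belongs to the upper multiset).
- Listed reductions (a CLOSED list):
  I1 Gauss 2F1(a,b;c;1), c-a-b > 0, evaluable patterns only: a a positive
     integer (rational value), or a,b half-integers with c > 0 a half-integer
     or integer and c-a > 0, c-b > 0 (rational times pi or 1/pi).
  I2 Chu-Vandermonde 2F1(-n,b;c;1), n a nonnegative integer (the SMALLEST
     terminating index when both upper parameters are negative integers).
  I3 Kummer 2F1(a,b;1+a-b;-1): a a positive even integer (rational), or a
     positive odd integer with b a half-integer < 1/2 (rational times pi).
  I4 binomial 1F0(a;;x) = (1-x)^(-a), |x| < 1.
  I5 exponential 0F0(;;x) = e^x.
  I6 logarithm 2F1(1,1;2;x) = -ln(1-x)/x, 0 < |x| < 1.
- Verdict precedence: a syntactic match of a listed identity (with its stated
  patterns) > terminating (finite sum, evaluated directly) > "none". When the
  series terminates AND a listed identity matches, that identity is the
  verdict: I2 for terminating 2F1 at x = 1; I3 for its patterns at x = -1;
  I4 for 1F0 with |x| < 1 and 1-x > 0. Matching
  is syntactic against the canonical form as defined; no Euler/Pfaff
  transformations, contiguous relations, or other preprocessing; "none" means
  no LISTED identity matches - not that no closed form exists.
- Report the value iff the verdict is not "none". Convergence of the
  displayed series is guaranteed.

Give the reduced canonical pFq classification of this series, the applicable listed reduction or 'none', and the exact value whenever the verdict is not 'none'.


With C = -2: the canonical form is 2F1(1, \frac{5}{4}; \frac{1}{4}; \frac{4}{9}). Verdict: none. No listed pattern accepts 2F1(1, \frac{5}{4}; \frac{1}{4}; \frac{4}{9}).

First insight: x = \frac{4}{9} and the running product (C = -2) telescopes to a rising factorial.
Ratio: r(k) = \frac{4}{9} * (k+1) (k+\frac{5}{4}) / [(k+\frac{1}{4}) (k+1)] - rational in k. x = \frac{4}{9}; t_0 = -2; negate the roots.


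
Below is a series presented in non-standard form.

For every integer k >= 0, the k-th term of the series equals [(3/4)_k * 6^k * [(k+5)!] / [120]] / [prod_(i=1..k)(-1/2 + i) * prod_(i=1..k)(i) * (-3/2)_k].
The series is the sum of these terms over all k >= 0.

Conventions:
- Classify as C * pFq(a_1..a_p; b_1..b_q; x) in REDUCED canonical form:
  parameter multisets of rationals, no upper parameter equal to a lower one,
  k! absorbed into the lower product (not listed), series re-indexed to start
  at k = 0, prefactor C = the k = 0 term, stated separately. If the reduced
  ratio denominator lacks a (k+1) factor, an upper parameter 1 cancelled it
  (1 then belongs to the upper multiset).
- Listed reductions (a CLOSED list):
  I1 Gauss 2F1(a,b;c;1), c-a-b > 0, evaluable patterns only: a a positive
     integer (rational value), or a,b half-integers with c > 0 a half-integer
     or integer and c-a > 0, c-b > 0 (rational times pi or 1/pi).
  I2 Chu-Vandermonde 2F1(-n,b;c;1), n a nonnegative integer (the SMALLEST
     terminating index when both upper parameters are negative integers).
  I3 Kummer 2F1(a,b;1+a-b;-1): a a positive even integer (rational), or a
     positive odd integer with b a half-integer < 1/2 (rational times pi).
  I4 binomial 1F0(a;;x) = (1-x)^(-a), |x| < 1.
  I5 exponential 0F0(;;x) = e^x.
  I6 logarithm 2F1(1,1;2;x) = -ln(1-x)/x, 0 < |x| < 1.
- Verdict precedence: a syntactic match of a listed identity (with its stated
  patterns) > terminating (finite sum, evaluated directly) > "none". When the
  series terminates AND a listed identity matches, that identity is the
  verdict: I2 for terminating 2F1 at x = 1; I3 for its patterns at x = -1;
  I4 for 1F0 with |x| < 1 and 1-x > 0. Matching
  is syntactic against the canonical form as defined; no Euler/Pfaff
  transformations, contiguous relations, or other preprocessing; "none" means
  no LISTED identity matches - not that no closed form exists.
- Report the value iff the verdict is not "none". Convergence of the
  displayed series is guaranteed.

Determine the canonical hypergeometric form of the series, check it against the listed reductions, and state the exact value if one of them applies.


Key step: x = 6 and the product of the first k integers (prefactor 1) is k!.
Term ratio: r(k) = 6 * (k+3/4) (k+6) / [(k-3/2) (k+1/2) (k+1)] - rational; roots negated = parameters, x = 6, C = 1.

Classification (C = 1): 2F2 with upper {3/4, 6}, lower {-3/2, 1/2}, argument x = 6. Verdict: none. A 2F2 with upper {3/4, 6} fits none of I1-I6 at x = 6; the sum runs forever.


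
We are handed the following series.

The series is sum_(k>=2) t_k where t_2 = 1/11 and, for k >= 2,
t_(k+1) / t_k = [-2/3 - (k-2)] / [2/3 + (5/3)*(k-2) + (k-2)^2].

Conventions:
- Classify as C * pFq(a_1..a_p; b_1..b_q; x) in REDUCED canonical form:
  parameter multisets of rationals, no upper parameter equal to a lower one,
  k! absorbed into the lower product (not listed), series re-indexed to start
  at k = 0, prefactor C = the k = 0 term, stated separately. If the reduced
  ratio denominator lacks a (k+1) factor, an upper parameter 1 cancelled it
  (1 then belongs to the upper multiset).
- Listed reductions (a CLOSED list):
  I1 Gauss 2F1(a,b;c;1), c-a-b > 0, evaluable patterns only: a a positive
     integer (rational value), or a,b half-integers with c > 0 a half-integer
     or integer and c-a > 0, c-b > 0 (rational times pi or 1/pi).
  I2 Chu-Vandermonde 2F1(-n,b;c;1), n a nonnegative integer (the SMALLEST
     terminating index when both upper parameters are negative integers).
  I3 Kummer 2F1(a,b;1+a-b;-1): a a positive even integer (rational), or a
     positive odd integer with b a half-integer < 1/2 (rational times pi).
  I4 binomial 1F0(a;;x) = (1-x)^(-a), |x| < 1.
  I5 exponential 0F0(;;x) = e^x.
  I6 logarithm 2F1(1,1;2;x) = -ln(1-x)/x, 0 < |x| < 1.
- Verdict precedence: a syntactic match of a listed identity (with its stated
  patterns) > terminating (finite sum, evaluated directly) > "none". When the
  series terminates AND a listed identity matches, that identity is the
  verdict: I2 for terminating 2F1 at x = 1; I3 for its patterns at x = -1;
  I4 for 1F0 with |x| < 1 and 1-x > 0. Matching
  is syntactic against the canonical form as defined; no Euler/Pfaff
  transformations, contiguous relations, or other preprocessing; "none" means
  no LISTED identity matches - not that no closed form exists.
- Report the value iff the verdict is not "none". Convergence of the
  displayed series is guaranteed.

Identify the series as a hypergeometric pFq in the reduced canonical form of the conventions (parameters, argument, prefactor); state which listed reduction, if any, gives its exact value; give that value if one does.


Key observation: with t_0 = 1/11, cancel k + 2/3 from the displayed ratio first; then C = 1/11.
Adjacent-term ratio: r(k) = (-1) * 1 / [(k+1)] ; factor over Q: parameters, x = (-1), and C = 1/11.

Prefactor 1/11, argument -1: 0F0 with upper {-} over lower {-}. Verdict: this is the I5 exponential reduction (the 0F0 exponential series at x = -1). Value: (1/11) * e^(-1).


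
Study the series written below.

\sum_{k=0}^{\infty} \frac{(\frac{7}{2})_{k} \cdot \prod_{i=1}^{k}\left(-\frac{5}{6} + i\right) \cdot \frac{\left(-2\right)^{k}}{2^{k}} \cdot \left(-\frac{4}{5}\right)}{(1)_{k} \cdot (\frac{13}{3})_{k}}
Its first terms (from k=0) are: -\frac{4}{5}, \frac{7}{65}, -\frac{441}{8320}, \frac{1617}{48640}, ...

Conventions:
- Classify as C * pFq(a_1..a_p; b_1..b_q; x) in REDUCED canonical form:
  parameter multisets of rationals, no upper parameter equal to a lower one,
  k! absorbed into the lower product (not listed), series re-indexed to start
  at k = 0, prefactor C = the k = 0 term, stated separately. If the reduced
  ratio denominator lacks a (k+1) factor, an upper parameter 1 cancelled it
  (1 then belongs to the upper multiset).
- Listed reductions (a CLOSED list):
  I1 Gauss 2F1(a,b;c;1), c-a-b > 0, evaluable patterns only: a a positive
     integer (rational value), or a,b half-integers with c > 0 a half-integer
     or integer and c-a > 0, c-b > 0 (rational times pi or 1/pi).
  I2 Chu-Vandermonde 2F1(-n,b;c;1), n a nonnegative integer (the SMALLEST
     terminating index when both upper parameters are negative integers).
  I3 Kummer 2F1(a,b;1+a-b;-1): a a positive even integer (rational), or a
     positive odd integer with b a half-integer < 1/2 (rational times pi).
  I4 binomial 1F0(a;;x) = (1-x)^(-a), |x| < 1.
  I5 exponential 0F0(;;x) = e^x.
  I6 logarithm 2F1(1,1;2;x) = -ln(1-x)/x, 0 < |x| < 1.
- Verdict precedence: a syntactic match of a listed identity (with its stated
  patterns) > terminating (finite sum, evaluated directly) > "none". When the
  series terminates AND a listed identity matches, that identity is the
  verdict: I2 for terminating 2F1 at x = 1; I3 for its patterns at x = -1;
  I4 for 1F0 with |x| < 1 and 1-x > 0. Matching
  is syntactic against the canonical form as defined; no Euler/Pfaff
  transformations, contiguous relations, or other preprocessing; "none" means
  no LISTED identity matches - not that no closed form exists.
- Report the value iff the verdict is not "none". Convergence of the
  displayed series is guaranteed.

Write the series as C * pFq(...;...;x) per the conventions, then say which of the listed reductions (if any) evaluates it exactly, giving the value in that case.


The series (x = -1) is 2F1: upper {\frac{1}{6}, \frac{7}{2}}, lower {\frac{13}{3}}, prefactor -\frac{4}{5}. Verdict: no listed reduction: x = -1 and upper {\frac{1}{6}, \frac{7}{2}} fail every I1-I6 pattern.

Key observation: t_0 being -\frac{4}{5}, the two k-th powers (C = -4/5) combine into one argument.
Ratio: r(k) = -1 * (k+\frac{1}{6}) (k+\frac{7}{2}) / [(k+\frac{13}{3}) (k+1)] - rational in k. x = -1; t_0 = -\frac{4}{5}; negate the roots.
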